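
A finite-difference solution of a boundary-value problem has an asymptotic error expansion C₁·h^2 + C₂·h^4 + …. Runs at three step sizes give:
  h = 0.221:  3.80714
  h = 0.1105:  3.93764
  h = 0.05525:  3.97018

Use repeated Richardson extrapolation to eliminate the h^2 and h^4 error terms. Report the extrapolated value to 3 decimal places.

First eliminate the h^2 term (factor 2^2 = 4):
  B₁ = (4·3.93764 − 3.80714)/3 = 3.98114
  B₂ = (4·3.97018 − 3.93764)/3 = 3.98103
Then eliminate the h^4 term (factor 2^4 = 16):
  (16·3.98103 − 3.98114)/15 = 3.98102

3.981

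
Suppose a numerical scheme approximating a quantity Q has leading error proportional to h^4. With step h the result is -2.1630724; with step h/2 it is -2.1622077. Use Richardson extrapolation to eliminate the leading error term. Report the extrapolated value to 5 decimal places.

-2.16215

Extrapolated value = (16·A(h/2) − A(h)) / (16 − 1)
= (16·(-2.1622077) − (-2.1630724)) / 15
= -32.4322508 / 15 = -2.1621501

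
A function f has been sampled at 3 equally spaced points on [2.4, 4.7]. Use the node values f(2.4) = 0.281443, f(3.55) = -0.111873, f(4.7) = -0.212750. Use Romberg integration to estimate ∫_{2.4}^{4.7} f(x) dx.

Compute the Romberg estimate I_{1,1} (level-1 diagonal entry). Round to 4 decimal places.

-0.1452

I_{0,0} (trapezoid, 1 panel, h=2.3000): 0.078997
I_{1,0} (trapezoid, 2 panels, h=1.1500): -0.089155
I_{1,1} = -0.089155 + (-0.089155 − 0.078997)/3 = -0.145206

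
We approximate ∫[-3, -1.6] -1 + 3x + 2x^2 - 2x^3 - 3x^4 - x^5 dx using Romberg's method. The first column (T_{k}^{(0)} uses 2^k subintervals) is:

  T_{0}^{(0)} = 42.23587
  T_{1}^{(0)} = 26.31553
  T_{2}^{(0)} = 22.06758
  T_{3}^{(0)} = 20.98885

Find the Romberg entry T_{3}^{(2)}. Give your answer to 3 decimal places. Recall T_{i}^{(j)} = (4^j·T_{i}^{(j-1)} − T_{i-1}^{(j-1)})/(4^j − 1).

Richardson extrapolation on the trapezoidal column (denominator 4−1=3):
T_{2}^{(1)} = 22.06758 + (22.06758 − 26.31553)/3 = 20.65160
T_{3}^{(1)} = (4·20.98885 − 22.06758) / 3 = 20.62927
T_{3}^{(2)} = 20.62927 + (20.62927 − 20.65160)/15 = 20.62778

20.628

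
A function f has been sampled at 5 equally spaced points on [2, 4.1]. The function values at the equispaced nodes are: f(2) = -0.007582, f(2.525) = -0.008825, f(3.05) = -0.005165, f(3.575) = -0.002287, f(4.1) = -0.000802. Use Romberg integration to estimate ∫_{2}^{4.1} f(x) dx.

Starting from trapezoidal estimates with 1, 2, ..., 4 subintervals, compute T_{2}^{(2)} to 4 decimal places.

-0.0111

T_{0}^{(0)} (trapezoid, 1 panel, h=2.1000): -0.008803
T_{1}^{(0)} (trapezoid, 2 panels, h=1.0500): -0.009825
T_{2}^{(0)} (trapezoid, 4 panels, h=0.5250): -0.010746
T_{1}^{(1)} = -0.009825 + (-0.009825 − (-0.008803))/3 = -0.010166
T_{2}^{(1)} = -0.010746 + (-0.010746 − (-0.009825))/3 = -0.011053
T_{2}^{(2)} = -0.011053 + (-0.011053 − (-0.010166))/15 = -0.011112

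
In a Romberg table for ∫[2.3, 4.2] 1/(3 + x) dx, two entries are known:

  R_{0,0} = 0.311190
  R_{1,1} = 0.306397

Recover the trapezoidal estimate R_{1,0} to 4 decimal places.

From R_{1,1} = (4·R_{1,0} − R_{0,0})/3, solve for R_{1,0}:
4·R_{1,0} = 3·0.306397 + 0.311190 = 1.230381
R_{1,0} = 0.307595

0.3076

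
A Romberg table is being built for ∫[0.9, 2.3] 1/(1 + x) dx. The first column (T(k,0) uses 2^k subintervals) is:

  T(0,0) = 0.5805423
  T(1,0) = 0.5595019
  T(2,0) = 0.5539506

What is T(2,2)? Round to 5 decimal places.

T(1,1) = 0.5595019 + (0.5595019 − 0.5805423)/3 = 0.5524884
T(2,1) = 0.5539506 + (0.5539506 − 0.5595019)/3 = 0.5521002
T(2,2) = 0.5521002 + (0.5521002 − 0.5524884)/15 = 0.5520743
(Column j=1 coincides with Simpson's rule on the same nodes.)

0.55207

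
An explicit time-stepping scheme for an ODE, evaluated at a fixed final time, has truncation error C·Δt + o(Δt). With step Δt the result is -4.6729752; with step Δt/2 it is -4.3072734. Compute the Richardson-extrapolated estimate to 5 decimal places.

-3.94157

Extrapolated value = (2·A(Δt/2) − A(Δt)) / (2 − 1)
= (2·(-4.3072734) − (-4.6729752)) / 1
= -3.9415716 / 1 = -3.9415716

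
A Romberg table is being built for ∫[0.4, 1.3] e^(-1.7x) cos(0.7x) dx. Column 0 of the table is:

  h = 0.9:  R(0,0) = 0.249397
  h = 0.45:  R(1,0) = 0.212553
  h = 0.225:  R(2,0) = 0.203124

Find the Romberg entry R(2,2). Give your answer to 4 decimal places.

R(1,1) = 0.212553 + (0.212553 − 0.249397)/3 = 0.200272
R(2,1) = (4·0.203124 − 0.212553) / 3 = 0.199981
R(2,2) = 0.199981 + (0.199981 − 0.200272)/15 = 0.199962

0.2000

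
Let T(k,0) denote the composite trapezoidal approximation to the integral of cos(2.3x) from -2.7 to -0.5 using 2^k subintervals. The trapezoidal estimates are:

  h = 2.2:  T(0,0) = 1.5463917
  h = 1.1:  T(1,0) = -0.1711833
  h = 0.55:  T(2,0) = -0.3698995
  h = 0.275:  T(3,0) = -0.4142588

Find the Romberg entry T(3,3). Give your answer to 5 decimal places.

-0.42878

Richardson extrapolation on the trapezoidal column (denominator 4−1=3):
T(1,1) = -0.1711833 + (-0.1711833 − 1.5463917)/3 = -0.7437083
T(2,1) = -0.3698995 + (-0.3698995 − (-0.1711833))/3 = -0.4361382
T(3,1) = (4·(-0.4142588) − (-0.3698995)) / 3 = -0.4290452
T(2,2) = (16·(-0.4361382) − (-0.7437083)) / 15 = -0.4156335
T(3,2) = -0.4290452 + (-0.4290452 − (-0.4361382))/15 = -0.4285723
T(3,3) = (64·(-0.4285723) − (-0.4156335)) / 63 = -0.4287777
(Column j=1 coincides with Simpson's rule on the same nodes.)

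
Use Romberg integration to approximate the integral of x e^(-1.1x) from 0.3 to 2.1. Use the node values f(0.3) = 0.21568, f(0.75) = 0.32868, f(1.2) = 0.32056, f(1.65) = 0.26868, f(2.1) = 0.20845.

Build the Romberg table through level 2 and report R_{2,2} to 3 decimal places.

R_{0,0} (trapezoid, 1 panel, h=1.8000): 0.38172
R_{1,0} (trapezoid, 2 panels, h=0.9000): 0.47936
R_{2,0} (trapezoid, 4 panels, h=0.4500): 0.50849
R_{1,1} = 0.47936 + (0.47936 − 0.38172)/3 = 0.51191
R_{2,1} = 0.50849 + (0.50849 − 0.47936)/3 = 0.51820
R_{2,2} = 0.51820 + (0.51820 − 0.51191)/15 = 0.51862

0.519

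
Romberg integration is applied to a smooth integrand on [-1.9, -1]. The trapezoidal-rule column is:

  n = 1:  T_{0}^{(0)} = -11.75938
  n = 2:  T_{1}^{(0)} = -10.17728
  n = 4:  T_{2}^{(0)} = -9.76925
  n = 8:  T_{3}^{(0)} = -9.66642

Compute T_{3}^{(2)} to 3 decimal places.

T_{2}^{(1)} = -9.76925 + (-9.76925 − (-10.17728))/3 = -9.63324
T_{3}^{(1)} = -9.66642 + (-9.66642 − (-9.76925))/3 = -9.63214
T_{3}^{(2)} = -9.63214 + (-9.63214 − (-9.63324))/15 = -9.63207

-9.632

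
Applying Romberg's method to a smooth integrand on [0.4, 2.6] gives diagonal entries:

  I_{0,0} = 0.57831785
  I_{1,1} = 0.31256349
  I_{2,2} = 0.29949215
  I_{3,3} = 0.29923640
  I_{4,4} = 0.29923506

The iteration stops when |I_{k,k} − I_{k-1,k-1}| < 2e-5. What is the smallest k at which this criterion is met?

|I_{1,1} − I_{0,0}| = 0.26575436 ≥ 2e-5
|I_{2,2} − I_{1,1}| = 0.01307134 ≥ 2e-5
|I_{3,3} − I_{2,2}| = 0.00025575 ≥ 2e-5
|I_{4,4} − I_{3,3}| = 0.00000134 < 2e-5

k = 4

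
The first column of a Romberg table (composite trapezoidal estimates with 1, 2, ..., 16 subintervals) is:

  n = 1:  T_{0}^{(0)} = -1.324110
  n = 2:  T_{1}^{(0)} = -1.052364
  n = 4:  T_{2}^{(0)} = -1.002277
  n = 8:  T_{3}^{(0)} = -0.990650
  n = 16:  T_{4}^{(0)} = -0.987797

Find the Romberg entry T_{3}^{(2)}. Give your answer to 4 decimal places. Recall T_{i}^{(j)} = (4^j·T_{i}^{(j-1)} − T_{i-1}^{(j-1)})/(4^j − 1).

Richardson extrapolation on the trapezoidal column (denominator 4−1=3):
T_{2}^{(1)} = -1.002277 + (-1.002277 − (-1.052364))/3 = -0.985581
T_{3}^{(1)} = -0.990650 + (-0.990650 − (-1.002277))/3 = -0.986774
T_{3}^{(2)} = (16·(-0.986774) − (-0.985581)) / 15 = -0.986854

-0.9869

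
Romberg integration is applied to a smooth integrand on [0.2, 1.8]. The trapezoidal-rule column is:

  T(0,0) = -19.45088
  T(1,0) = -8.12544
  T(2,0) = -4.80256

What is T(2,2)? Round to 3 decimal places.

-3.651

Richardson extrapolation on the trapezoidal column (denominator 4−1=3):
T(1,1) = (4·(-8.12544) − (-19.45088)) / 3 = -4.35029
T(2,1) = -4.80256 + (-4.80256 − (-8.12544))/3 = -3.69493
T(2,2) = -3.69493 + (-3.69493 − (-4.35029))/15 = -3.65124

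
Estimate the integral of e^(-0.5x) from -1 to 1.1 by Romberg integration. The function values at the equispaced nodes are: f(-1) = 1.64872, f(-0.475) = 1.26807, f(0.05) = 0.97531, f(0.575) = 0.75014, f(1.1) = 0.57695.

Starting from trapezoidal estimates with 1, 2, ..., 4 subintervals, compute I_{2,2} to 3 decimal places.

2.144

I_{0,0} (trapezoid, 1 panel, h=2.1000): 2.33695
I_{1,0} (trapezoid, 2 panels, h=1.0500): 2.19255
I_{2,0} (trapezoid, 4 panels, h=0.5250): 2.15584
I_{1,1} = 2.19255 + (2.19255 − 2.33695)/3 = 2.14442
I_{2,1} = 2.15584 + (2.15584 − 2.19255)/3 = 2.14360
I_{2,2} = 2.14360 + (2.14360 − 2.14442)/15 = 2.14355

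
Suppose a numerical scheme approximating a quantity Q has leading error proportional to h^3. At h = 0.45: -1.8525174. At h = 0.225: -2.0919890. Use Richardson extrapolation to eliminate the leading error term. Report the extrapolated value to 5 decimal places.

The leading error scales as h^3; refining by a factor of 2 reduces it by 2^3 = 8.
Extrapolated value = (8·A(h/2) − A(h)) / (8 − 1)
= (8·(-2.0919890) − (-1.8525174)) / 7
= -14.8833946 / 7 = -2.1261992

-2.12620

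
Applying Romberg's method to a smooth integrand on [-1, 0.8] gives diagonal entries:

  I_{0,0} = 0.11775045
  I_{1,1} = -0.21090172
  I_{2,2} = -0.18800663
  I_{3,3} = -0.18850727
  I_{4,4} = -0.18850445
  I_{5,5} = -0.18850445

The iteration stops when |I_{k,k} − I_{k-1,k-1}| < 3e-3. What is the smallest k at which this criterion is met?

|I_{1,1} − I_{0,0}| = 0.32865217 ≥ 3e-3
|I_{2,2} − I_{1,1}| = 0.02289509 ≥ 3e-3
|I_{3,3} − I_{2,2}| = 0.00050064 < 3e-3

k = 3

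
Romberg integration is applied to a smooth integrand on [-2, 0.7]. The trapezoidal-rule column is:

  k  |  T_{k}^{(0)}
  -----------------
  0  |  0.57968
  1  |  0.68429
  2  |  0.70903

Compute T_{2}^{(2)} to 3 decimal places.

T_{1}^{(1)} = 0.68429 + (0.68429 − 0.57968)/3 = 0.71916
T_{2}^{(1)} = 0.70903 + (0.70903 − 0.68429)/3 = 0.71728
T_{2}^{(2)} = 0.71728 + (0.71728 − 0.71916)/15 = 0.71715
(Column j=1 coincides with Simpson's rule on the same nodes.)

0.717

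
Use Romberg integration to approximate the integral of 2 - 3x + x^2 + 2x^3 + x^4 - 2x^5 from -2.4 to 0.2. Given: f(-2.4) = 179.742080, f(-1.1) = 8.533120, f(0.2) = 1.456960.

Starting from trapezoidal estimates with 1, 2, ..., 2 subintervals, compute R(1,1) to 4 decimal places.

R(0,0) (trapezoid, 1 panel, h=2.6000): 235.558752
R(1,0) (trapezoid, 2 panels, h=1.3000): 128.872432
R(1,1) = 128.872432 + (128.872432 − 235.558752)/3 = 93.310325

93.3103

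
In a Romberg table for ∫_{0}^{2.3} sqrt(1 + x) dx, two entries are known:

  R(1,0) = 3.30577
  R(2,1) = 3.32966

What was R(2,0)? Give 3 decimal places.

3.324

From R(2,1) = (4·R(2,0) − R(1,0))/3, solve for R(2,0):
4·R(2,0) = 3·3.32966 + 3.30577 = 13.29475
R(2,0) = 3.32369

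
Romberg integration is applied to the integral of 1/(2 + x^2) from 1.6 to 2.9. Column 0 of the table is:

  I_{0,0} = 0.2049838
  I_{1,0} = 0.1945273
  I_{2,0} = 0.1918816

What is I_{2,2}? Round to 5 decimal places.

0.19100

I_{1,1} = (4·0.1945273 − 0.2049838) / 3 = 0.1910418
I_{2,1} = (4·0.1918816 − 0.1945273) / 3 = 0.1909997
I_{2,2} = (16·0.1909997 − 0.1910418) / 15 = 0.1909969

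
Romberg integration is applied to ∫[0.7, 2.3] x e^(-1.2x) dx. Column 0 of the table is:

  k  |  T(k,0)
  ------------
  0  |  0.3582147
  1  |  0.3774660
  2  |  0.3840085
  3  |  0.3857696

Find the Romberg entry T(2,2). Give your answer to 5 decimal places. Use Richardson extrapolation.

Richardson extrapolation on the trapezoidal column (denominator 4−1=3):
T(1,1) = 0.3774660 + (0.3774660 − 0.3582147)/3 = 0.3838831
T(2,1) = (4·0.3840085 − 0.3774660) / 3 = 0.3861893
T(2,2) = (16·0.3861893 − 0.3838831) / 15 = 0.3863430

0.38634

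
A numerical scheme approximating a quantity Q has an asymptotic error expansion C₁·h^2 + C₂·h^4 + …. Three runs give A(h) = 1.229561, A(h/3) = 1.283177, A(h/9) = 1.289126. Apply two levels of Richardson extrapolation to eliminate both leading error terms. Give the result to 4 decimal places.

First eliminate the h^2 term (factor 3^2 = 9):
  B₁ = (9·1.283177 − 1.229561)/8 = 1.289879
  B₂ = (9·1.289126 − 1.283177)/8 = 1.289870
Then eliminate the h^4 term (factor 3^4 = 81):
  (81·1.289870 − 1.289879)/80 = 1.289870

1.2899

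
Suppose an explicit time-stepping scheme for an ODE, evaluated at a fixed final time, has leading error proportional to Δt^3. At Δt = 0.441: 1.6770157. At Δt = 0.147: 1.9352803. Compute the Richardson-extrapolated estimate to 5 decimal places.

1.94521

Extrapolated value = (27·A(Δt/3) − A(Δt)) / (27 − 1)
= (27·1.9352803 − 1.6770157) / 26
= 50.5755524 / 26 = 1.9452136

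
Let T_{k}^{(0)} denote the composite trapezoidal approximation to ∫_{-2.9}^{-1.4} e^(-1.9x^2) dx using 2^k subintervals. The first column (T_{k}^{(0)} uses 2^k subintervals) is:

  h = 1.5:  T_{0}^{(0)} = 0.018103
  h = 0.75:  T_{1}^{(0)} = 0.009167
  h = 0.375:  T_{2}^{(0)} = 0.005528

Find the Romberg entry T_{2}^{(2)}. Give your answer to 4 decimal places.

0.0042

T_{1}^{(1)} = (4·0.009167 − 0.018103) / 3 = 0.006188
T_{2}^{(1)} = (4·0.005528 − 0.009167) / 3 = 0.004315
T_{2}^{(2)} = 0.004315 + (0.004315 − 0.006188)/15 = 0.004190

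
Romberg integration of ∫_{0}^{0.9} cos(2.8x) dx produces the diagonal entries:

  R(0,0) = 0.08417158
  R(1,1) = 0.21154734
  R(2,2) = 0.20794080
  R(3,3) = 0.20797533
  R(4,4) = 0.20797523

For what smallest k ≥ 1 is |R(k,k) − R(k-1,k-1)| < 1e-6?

k = 4

|R(1,1) − R(0,0)| = 0.12737576 ≥ 1e-6
|R(2,2) − R(1,1)| = 0.00360654 ≥ 1e-6
|R(3,3) − R(2,2)| = 0.00003453 ≥ 1e-6
|R(4,4) − R(3,3)| = 0.00000010 < 1e-6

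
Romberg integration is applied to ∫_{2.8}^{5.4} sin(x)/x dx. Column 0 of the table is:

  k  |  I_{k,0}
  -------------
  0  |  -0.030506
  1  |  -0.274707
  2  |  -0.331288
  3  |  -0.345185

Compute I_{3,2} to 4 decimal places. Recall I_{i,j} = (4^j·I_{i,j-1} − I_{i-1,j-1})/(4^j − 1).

-0.3498

Richardson extrapolation on the trapezoidal column (denominator 4−1=3):
I_{2,1} = (4·(-0.331288) − (-0.274707)) / 3 = -0.350148
I_{3,1} = -0.345185 + (-0.345185 − (-0.331288))/3 = -0.349817
I_{3,2} = -0.349817 + (-0.349817 − (-0.350148))/15 = -0.349795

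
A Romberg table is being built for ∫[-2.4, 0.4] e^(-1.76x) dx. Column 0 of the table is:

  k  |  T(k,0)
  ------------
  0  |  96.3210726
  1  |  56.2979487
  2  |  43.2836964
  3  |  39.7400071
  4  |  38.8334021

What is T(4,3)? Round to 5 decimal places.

38.52930

Richardson extrapolation on the trapezoidal column (denominator 4−1=3):
T(2,1) = (4·43.2836964 − 56.2979487) / 3 = 38.9456123
T(3,1) = (4·39.7400071 − 43.2836964) / 3 = 38.5587773
T(4,1) = (4·38.8334021 − 39.7400071) / 3 = 38.5312004
T(3,2) = 38.5587773 + (38.5587773 − 38.9456123)/15 = 38.5329883
T(4,2) = 38.5312004 + (38.5312004 − 38.5587773)/15 = 38.5293619
T(4,3) = (64·38.5293619 − 38.5329883) / 63 = 38.5293043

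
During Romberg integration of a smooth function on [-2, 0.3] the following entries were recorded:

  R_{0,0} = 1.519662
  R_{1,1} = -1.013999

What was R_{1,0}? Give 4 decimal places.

-0.3806

From R_{1,1} = (4·R_{1,0} − R_{0,0})/3, solve for R_{1,0}:
4·R_{1,0} = 3·(-1.013999) + 1.519662 = -1.522335
R_{1,0} = -0.380584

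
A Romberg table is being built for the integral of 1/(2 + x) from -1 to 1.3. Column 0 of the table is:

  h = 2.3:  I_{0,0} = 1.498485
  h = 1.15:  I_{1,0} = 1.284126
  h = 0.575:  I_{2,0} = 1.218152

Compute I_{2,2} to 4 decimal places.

I_{1,1} = 1.284126 + (1.284126 − 1.498485)/3 = 1.212673
I_{2,1} = (4·1.218152 − 1.284126) / 3 = 1.196161
I_{2,2} = (16·1.196161 − 1.212673) / 15 = 1.195060

1.1951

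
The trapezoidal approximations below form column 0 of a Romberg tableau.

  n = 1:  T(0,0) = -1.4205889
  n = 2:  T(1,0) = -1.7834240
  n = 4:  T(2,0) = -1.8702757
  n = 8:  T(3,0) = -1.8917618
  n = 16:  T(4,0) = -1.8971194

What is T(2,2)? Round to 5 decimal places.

Richardson extrapolation on the trapezoidal column (denominator 4−1=3):
T(1,1) = -1.7834240 + (-1.7834240 − (-1.4205889))/3 = -1.9043690
T(2,1) = (4·(-1.8702757) − (-1.7834240)) / 3 = -1.8992263
T(2,2) = (16·(-1.8992263) − (-1.9043690)) / 15 = -1.8988835

-1.89888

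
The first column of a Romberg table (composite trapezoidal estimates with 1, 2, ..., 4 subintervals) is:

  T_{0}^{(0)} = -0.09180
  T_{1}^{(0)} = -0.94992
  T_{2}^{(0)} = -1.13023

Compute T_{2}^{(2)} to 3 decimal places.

T_{1}^{(1)} = -0.94992 + (-0.94992 − (-0.09180))/3 = -1.23596
T_{2}^{(1)} = -1.13023 + (-1.13023 − (-0.94992))/3 = -1.19033
T_{2}^{(2)} = (16·(-1.19033) − (-1.23596)) / 15 = -1.18729

-1.187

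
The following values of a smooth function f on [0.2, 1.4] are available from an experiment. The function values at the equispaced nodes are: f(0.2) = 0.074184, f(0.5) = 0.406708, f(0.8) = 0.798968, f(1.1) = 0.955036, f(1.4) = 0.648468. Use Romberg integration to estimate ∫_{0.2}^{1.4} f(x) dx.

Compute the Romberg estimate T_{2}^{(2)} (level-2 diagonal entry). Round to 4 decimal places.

0.7763

T_{0}^{(0)} (trapezoid, 1 panel, h=1.2000): 0.433591
T_{1}^{(0)} (trapezoid, 2 panels, h=0.6000): 0.696176
T_{2}^{(0)} (trapezoid, 4 panels, h=0.3000): 0.756611
T_{1}^{(1)} = 0.696176 + (0.696176 − 0.433591)/3 = 0.783704
T_{2}^{(1)} = 0.756611 + (0.756611 − 0.696176)/3 = 0.776756
T_{2}^{(2)} = 0.776756 + (0.776756 − 0.783704)/15 = 0.776293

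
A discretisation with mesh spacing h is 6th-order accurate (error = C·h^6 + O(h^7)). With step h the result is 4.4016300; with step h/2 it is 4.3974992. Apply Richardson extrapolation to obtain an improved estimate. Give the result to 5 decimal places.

Extrapolated value = (64·A(h/2) − A(h)) / (64 − 1)
= (64·4.3974992 − 4.4016300) / 63
= 277.0383188 / 63 = 4.3974336

4.39743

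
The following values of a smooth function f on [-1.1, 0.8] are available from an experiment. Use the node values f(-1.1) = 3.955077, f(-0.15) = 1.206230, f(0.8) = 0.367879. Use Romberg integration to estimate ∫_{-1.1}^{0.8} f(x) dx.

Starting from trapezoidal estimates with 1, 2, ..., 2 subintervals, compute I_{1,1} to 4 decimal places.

I_{0,0} (trapezoid, 1 panel, h=1.9000): 4.106808
I_{1,0} (trapezoid, 2 panels, h=0.9500): 3.199323
I_{1,1} = 3.199323 + (3.199323 − 4.106808)/3 = 2.896828

2.8968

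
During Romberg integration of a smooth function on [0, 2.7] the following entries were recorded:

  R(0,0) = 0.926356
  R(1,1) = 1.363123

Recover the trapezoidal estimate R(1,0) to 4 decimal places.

1.2539

From R(1,1) = (4·R(1,0) − R(0,0))/3, solve for R(1,0):
4·R(1,0) = 3·1.363123 + 0.926356 = 5.015725
R(1,0) = 1.253931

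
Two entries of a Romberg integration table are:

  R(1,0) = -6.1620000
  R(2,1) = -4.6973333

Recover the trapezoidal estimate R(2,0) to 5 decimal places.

-5.06350

From R(2,1) = (4·R(2,0) − R(1,0))/3, solve for R(2,0):
4·R(2,0) = 3·(-4.6973333) + (-6.1620000) = -20.2539999
R(2,0) = -5.0635000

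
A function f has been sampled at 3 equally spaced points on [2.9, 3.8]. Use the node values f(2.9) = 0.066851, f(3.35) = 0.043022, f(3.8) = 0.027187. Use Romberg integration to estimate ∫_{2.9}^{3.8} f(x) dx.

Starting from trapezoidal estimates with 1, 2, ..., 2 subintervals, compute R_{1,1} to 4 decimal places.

0.0399

R_{0,0} (trapezoid, 1 panel, h=0.9000): 0.042317
R_{1,0} (trapezoid, 2 panels, h=0.4500): 0.040518
R_{1,1} = 0.040518 + (0.040518 − 0.042317)/3 = 0.039918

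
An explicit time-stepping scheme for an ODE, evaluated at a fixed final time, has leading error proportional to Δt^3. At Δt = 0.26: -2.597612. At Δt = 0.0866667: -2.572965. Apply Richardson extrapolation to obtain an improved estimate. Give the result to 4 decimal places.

-2.5720

The leading error scales as Δt^3; refining by a factor of 3 reduces it by 3^3 = 27.
Extrapolated value = (27·A(Δt/3) − A(Δt)) / (27 − 1)
= (27·(-2.572965) − (-2.597612)) / 26
= -66.872443 / 26 = -2.572017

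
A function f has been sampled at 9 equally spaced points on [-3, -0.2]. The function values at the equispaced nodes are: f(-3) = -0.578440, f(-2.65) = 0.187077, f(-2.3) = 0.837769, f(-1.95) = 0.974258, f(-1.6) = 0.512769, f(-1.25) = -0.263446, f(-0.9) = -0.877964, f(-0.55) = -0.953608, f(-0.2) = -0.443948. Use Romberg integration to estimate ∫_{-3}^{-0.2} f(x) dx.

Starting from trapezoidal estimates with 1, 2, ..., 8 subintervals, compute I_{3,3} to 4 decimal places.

-0.0343

I_{0,0} (trapezoid, 1 panel, h=2.8000): -1.431343
I_{1,0} (trapezoid, 2 panels, h=1.4000): 0.002205
I_{2,0} (trapezoid, 4 panels, h=0.7000): -0.027034
I_{3,0} (trapezoid, 8 panels, h=0.3500): -0.033019
I_{1,1} = 0.002205 + (0.002205 − (-1.431343))/3 = 0.480054
I_{2,1} = -0.027034 + (-0.027034 − 0.002205)/3 = -0.036780
I_{3,1} = -0.033019 + (-0.033019 − (-0.027034))/3 = -0.035014
I_{2,2} = -0.036780 + (-0.036780 − 0.480054)/15 = -0.071236
I_{3,2} = -0.035014 + (-0.035014 − (-0.036780))/15 = -0.034896
I_{3,3} = -0.034896 + (-0.034896 − (-0.071236))/63 = -0.034319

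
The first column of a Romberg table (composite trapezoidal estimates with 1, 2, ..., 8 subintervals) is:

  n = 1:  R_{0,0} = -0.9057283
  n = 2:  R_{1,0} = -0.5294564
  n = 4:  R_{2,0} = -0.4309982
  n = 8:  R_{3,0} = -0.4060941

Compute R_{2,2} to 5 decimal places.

R_{1,1} = (4·(-0.5294564) − (-0.9057283)) / 3 = -0.4040324
R_{2,1} = (4·(-0.4309982) − (-0.5294564)) / 3 = -0.3981788
R_{2,2} = (16·(-0.3981788) − (-0.4040324)) / 15 = -0.3977886

-0.39779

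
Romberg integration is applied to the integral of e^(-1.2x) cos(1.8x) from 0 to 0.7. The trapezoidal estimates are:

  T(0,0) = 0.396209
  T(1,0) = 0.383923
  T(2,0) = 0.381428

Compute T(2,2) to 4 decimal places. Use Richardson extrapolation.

0.3806

T(1,1) = 0.383923 + (0.383923 − 0.396209)/3 = 0.379828
T(2,1) = 0.381428 + (0.381428 − 0.383923)/3 = 0.380596
T(2,2) = 0.380596 + (0.380596 − 0.379828)/15 = 0.380647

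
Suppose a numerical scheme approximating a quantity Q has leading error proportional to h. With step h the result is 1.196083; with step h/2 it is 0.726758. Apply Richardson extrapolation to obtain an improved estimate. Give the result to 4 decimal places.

The leading error scales as h; refining by a factor of 2 reduces it by 2^1 = 2.
Extrapolated value = (2·A(h/2) − A(h)) / (2 − 1)
= (2·0.726758 − 1.196083) / 1
= 0.257433 / 1 = 0.257433

0.2574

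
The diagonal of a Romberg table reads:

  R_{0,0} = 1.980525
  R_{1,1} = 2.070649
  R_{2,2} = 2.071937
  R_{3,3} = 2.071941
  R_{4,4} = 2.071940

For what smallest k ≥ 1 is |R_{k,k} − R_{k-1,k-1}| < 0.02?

|R_{1,1} − R_{0,0}| = 0.090124 ≥ 0.02
|R_{2,2} − R_{1,1}| = 0.001288 < 0.02

k = 2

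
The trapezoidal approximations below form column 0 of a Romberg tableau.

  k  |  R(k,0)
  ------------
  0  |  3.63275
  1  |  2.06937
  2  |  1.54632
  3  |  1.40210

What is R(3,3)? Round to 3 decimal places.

1.353

Richardson extrapolation on the trapezoidal column (denominator 4−1=3):
R(1,1) = (4·2.06937 − 3.63275) / 3 = 1.54824
R(2,1) = (4·1.54632 − 2.06937) / 3 = 1.37197
R(3,1) = (4·1.40210 − 1.54632) / 3 = 1.35403
R(2,2) = (16·1.37197 − 1.54824) / 15 = 1.36022
R(3,2) = 1.35403 + (1.35403 − 1.37197)/15 = 1.35283
R(3,3) = 1.35283 + (1.35283 − 1.36022)/63 = 1.35271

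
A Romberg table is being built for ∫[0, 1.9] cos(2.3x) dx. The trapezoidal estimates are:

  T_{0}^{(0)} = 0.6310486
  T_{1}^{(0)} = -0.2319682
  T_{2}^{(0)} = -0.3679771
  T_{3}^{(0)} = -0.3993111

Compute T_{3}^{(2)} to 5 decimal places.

-0.40952

Richardson extrapolation on the trapezoidal column (denominator 4−1=3):
T_{2}^{(1)} = -0.3679771 + (-0.3679771 − (-0.2319682))/3 = -0.4133134
T_{3}^{(1)} = -0.3993111 + (-0.3993111 − (-0.3679771))/3 = -0.4097558
T_{3}^{(2)} = (16·(-0.4097558) − (-0.4133134)) / 15 = -0.4095186
(Column j=1 coincides with Simpson's rule on the same nodes.)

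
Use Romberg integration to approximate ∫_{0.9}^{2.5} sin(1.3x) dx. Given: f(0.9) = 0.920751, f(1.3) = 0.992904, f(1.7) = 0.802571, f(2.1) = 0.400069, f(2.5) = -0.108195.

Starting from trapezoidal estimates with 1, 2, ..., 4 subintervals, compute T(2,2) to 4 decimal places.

1.0648

T(0,0) (trapezoid, 1 panel, h=1.6000): 0.650045
T(1,0) (trapezoid, 2 panels, h=0.8000): 0.967079
T(2,0) (trapezoid, 4 panels, h=0.4000): 1.040729
T(1,1) = 0.967079 + (0.967079 − 0.650045)/3 = 1.072757
T(2,1) = 1.040729 + (1.040729 − 0.967079)/3 = 1.065279
T(2,2) = 1.065279 + (1.065279 − 1.072757)/15 = 1.064780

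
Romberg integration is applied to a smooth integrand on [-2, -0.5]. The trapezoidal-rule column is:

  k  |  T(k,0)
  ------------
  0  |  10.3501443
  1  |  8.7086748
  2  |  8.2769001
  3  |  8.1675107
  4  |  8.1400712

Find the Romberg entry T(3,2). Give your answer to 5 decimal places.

Richardson extrapolation on the trapezoidal column (denominator 4−1=3):
T(2,1) = 8.2769001 + (8.2769001 − 8.7086748)/3 = 8.1329752
T(3,1) = (4·8.1675107 − 8.2769001) / 3 = 8.1310476
T(3,2) = 8.1310476 + (8.1310476 − 8.1329752)/15 = 8.1309191

8.13092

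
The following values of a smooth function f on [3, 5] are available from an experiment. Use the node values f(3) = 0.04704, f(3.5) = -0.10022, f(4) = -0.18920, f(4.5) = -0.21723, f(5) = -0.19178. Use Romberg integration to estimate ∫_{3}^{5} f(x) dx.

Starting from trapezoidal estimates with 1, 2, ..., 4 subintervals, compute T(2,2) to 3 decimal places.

T(0,0) (trapezoid, 1 panel, h=2.0000): -0.14474
T(1,0) (trapezoid, 2 panels, h=1.0000): -0.26157
T(2,0) (trapezoid, 4 panels, h=0.5000): -0.28951
T(1,1) = -0.26157 + (-0.26157 − (-0.14474))/3 = -0.30051
T(2,1) = -0.28951 + (-0.28951 − (-0.26157))/3 = -0.29882
T(2,2) = -0.29882 + (-0.29882 − (-0.30051))/15 = -0.29871

-0.299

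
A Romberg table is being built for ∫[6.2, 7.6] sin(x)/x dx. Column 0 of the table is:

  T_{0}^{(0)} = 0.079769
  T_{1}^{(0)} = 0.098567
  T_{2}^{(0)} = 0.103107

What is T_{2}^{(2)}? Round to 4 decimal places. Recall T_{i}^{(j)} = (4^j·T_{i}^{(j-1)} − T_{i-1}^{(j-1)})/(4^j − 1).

Richardson extrapolation on the trapezoidal column (denominator 4−1=3):
T_{1}^{(1)} = (4·0.098567 − 0.079769) / 3 = 0.104833
T_{2}^{(1)} = (4·0.103107 − 0.098567) / 3 = 0.104620
T_{2}^{(2)} = (16·0.104620 − 0.104833) / 15 = 0.104606

0.1046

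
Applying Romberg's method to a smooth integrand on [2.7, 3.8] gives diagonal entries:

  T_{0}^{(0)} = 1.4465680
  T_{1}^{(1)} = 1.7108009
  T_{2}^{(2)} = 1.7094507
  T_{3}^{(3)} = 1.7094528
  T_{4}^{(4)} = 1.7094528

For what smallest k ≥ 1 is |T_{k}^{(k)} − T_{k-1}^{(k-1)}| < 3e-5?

|T_{1}^{(1)} − T_{0}^{(0)}| = 0.2642329 ≥ 3e-5
|T_{2}^{(2)} − T_{1}^{(1)}| = 0.0013502 ≥ 3e-5
|T_{3}^{(3)} − T_{2}^{(2)}| = 0.0000021 < 3e-5

k = 3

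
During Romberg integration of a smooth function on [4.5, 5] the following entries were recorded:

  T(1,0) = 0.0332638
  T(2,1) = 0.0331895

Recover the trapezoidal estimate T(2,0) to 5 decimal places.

0.03321

From T(2,1) = (4·T(2,0) − T(1,0))/3, solve for T(2,0):
4·T(2,0) = 3·0.0331895 + 0.0332638 = 0.1328323
T(2,0) = 0.0332081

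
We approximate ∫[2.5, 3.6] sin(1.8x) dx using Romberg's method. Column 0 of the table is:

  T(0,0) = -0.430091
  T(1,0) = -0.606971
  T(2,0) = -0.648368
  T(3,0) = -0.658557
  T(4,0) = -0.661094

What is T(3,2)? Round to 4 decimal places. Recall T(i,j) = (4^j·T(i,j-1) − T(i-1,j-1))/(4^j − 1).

-0.6619

Richardson extrapolation on the trapezoidal column (denominator 4−1=3):
T(2,1) = -0.648368 + (-0.648368 − (-0.606971))/3 = -0.662167
T(3,1) = -0.658557 + (-0.658557 − (-0.648368))/3 = -0.661953
T(3,2) = (16·(-0.661953) − (-0.662167)) / 15 = -0.661939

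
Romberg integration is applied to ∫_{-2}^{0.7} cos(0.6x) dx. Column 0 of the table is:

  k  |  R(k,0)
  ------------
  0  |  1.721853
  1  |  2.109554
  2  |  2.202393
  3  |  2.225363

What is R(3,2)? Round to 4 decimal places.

Richardson extrapolation on the trapezoidal column (denominator 4−1=3):
R(2,1) = (4·2.202393 − 2.109554) / 3 = 2.233339
R(3,1) = (4·2.225363 − 2.202393) / 3 = 2.233020
R(3,2) = (16·2.233020 − 2.233339) / 15 = 2.232999
(Column j=1 coincides with Simpson's rule on the same nodes.)

2.2330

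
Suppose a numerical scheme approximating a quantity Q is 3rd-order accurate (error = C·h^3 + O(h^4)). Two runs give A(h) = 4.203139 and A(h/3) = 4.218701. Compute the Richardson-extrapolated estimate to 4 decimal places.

Extrapolated value = (27·A(h/3) − A(h)) / (27 − 1)
= (27·4.218701 − 4.203139) / 26
= 109.701788 / 26 = 4.219300

4.2193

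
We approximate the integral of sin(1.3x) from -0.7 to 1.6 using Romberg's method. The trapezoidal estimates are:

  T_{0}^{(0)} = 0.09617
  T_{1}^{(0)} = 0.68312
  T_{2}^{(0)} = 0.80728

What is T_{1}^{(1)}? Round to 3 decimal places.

T_{1}^{(1)} = (4·0.68312 − 0.09617) / 3 = 0.87877
(Column j=1 coincides with Simpson's rule on the same nodes.)

0.879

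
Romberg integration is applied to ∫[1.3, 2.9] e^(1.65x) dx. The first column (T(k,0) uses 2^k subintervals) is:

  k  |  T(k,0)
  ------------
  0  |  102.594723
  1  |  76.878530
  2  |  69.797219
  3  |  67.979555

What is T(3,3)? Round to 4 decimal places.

67.3693

Richardson extrapolation on the trapezoidal column (denominator 4−1=3):
T(1,1) = 76.878530 + (76.878530 − 102.594723)/3 = 68.306466
T(2,1) = (4·69.797219 − 76.878530) / 3 = 67.436782
T(3,1) = 67.979555 + (67.979555 − 69.797219)/3 = 67.373667
T(2,2) = (16·67.436782 − 68.306466) / 15 = 67.378803
T(3,2) = (16·67.373667 − 67.436782) / 15 = 67.369459
T(3,3) = 67.369459 + (67.369459 − 67.378803)/63 = 67.369311
(Column j=1 coincides with Simpson's rule on the same nodes.)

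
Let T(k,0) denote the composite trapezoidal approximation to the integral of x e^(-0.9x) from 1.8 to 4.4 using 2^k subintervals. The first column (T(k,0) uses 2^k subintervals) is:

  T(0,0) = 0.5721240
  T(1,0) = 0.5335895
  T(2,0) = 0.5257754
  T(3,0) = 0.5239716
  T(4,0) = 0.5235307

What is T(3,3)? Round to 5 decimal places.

Richardson extrapolation on the trapezoidal column (denominator 4−1=3):
T(1,1) = (4·0.5335895 − 0.5721240) / 3 = 0.5207447
T(2,1) = 0.5257754 + (0.5257754 − 0.5335895)/3 = 0.5231707
T(3,1) = (4·0.5239716 − 0.5257754) / 3 = 0.5233703
T(2,2) = (16·0.5231707 − 0.5207447) / 15 = 0.5233324
T(3,2) = (16·0.5233703 − 0.5231707) / 15 = 0.5233836
T(3,3) = (64·0.5233836 − 0.5233324) / 63 = 0.5233844

0.52338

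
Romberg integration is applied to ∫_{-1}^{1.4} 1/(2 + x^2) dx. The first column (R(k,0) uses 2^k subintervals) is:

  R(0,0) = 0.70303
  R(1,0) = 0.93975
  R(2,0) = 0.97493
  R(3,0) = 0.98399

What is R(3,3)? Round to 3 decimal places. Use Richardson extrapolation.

Richardson extrapolation on the trapezoidal column (denominator 4−1=3):
R(1,1) = 0.93975 + (0.93975 − 0.70303)/3 = 1.01866
R(2,1) = 0.97493 + (0.97493 − 0.93975)/3 = 0.98666
R(3,1) = (4·0.98399 − 0.97493) / 3 = 0.98701
R(2,2) = (16·0.98666 − 1.01866) / 15 = 0.98453
R(3,2) = (16·0.98701 − 0.98666) / 15 = 0.98703
R(3,3) = (64·0.98703 − 0.98453) / 63 = 0.98707
(Column j=1 coincides with Simpson's rule on the same nodes.)

0.987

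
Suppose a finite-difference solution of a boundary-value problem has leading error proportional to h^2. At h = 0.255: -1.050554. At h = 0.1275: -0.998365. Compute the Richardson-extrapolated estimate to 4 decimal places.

-0.9810

The leading error scales as h^2; refining by a factor of 2 reduces it by 2^2 = 4.
Extrapolated value = (4·A(h/2) − A(h)) / (4 − 1)
= (4·(-0.998365) − (-1.050554)) / 3
= -2.942906 / 3 = -0.980969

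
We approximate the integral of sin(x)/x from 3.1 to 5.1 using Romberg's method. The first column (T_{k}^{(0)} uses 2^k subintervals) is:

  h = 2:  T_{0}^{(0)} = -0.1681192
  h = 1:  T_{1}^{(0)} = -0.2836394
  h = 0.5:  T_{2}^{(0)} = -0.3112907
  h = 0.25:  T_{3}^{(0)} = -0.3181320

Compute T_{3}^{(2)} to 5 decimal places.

-0.32041

Richardson extrapolation on the trapezoidal column (denominator 4−1=3):
T_{2}^{(1)} = (4·(-0.3112907) − (-0.2836394)) / 3 = -0.3205078
T_{3}^{(1)} = -0.3181320 + (-0.3181320 − (-0.3112907))/3 = -0.3204124
T_{3}^{(2)} = -0.3204124 + (-0.3204124 − (-0.3205078))/15 = -0.3204060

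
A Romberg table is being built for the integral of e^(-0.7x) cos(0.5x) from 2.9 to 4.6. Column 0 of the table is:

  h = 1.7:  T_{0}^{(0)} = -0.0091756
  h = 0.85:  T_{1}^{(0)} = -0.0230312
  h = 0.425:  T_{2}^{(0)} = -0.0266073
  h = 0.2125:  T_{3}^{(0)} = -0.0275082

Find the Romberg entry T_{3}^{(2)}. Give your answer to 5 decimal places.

-0.02781

Richardson extrapolation on the trapezoidal column (denominator 4−1=3):
T_{2}^{(1)} = -0.0266073 + (-0.0266073 − (-0.0230312))/3 = -0.0277993
T_{3}^{(1)} = (4·(-0.0275082) − (-0.0266073)) / 3 = -0.0278085
T_{3}^{(2)} = -0.0278085 + (-0.0278085 − (-0.0277993))/15 = -0.0278091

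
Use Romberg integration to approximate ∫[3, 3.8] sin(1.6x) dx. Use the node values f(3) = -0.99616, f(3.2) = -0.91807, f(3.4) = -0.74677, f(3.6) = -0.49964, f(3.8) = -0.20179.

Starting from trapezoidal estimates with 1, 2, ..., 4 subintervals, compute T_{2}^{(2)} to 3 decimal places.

-0.557

T_{0}^{(0)} (trapezoid, 1 panel, h=0.8000): -0.47918
T_{1}^{(0)} (trapezoid, 2 panels, h=0.4000): -0.53830
T_{2}^{(0)} (trapezoid, 4 panels, h=0.2000): -0.55269
T_{1}^{(1)} = -0.53830 + (-0.53830 − (-0.47918))/3 = -0.55801
T_{2}^{(1)} = -0.55269 + (-0.55269 − (-0.53830))/3 = -0.55749
T_{2}^{(2)} = -0.55749 + (-0.55749 − (-0.55801))/15 = -0.55746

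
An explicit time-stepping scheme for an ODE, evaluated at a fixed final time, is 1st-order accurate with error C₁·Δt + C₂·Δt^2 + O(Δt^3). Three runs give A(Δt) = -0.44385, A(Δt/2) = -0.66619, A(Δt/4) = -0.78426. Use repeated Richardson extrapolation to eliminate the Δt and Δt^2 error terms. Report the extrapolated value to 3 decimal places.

-0.907

First eliminate the Δt term (factor 2^1 = 2):
  B₁ = (2·(-0.66619) − (-0.44385))/1 = -0.88853
  B₂ = (2·(-0.78426) − (-0.66619))/1 = -0.90233
Then eliminate the Δt^2 term (factor 2^2 = 4):
  (4·(-0.90233) − (-0.88853))/3 = -0.90693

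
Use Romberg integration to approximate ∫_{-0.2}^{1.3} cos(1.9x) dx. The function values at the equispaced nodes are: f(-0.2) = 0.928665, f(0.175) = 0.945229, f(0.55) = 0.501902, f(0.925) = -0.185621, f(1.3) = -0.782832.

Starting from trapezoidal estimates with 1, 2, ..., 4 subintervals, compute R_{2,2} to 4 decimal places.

0.5225

R_{0,0} (trapezoid, 1 panel, h=1.5000): 0.109375
R_{1,0} (trapezoid, 2 panels, h=0.7500): 0.431114
R_{2,0} (trapezoid, 4 panels, h=0.3750): 0.500410
R_{1,1} = 0.431114 + (0.431114 − 0.109375)/3 = 0.538360
R_{2,1} = 0.500410 + (0.500410 − 0.431114)/3 = 0.523509
R_{2,2} = 0.523509 + (0.523509 − 0.538360)/15 = 0.522519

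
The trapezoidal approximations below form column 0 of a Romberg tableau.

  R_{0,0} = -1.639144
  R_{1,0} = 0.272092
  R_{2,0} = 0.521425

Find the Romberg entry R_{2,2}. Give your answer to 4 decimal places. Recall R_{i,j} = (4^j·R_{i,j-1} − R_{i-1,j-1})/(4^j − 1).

Richardson extrapolation on the trapezoidal column (denominator 4−1=3):
R_{1,1} = (4·0.272092 − (-1.639144)) / 3 = 0.909171
R_{2,1} = (4·0.521425 − 0.272092) / 3 = 0.604536
R_{2,2} = (16·0.604536 − 0.909171) / 15 = 0.584227

0.5842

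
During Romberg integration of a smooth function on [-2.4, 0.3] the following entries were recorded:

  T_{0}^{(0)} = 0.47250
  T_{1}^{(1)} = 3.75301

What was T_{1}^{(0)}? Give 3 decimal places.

From T_{1}^{(1)} = (4·T_{1}^{(0)} − T_{0}^{(0)})/3, solve for T_{1}^{(0)}:
4·T_{1}^{(0)} = 3·3.75301 + 0.47250 = 11.73153
T_{1}^{(0)} = 2.93288

2.933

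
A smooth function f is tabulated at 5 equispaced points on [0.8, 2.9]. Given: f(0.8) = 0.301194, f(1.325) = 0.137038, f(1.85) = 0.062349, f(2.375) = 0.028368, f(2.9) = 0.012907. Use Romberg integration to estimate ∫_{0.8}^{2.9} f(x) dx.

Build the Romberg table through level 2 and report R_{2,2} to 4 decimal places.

0.1923

R_{0,0} (trapezoid, 1 panel, h=2.1000): 0.329806
R_{1,0} (trapezoid, 2 panels, h=1.0500): 0.230369
R_{2,0} (trapezoid, 4 panels, h=0.5250): 0.202023
R_{1,1} = 0.230369 + (0.230369 − 0.329806)/3 = 0.197223
R_{2,1} = 0.202023 + (0.202023 − 0.230369)/3 = 0.192574
R_{2,2} = 0.192574 + (0.192574 − 0.197223)/15 = 0.192264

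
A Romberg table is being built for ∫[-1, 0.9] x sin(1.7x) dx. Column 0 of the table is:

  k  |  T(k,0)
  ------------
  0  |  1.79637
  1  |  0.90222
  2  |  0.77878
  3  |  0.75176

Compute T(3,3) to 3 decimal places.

0.743

T(1,1) = (4·0.90222 − 1.79637) / 3 = 0.60417
T(2,1) = (4·0.77878 − 0.90222) / 3 = 0.73763
T(3,1) = 0.75176 + (0.75176 − 0.77878)/3 = 0.74275
T(2,2) = (16·0.73763 − 0.60417) / 15 = 0.74653
T(3,2) = (16·0.74275 − 0.73763) / 15 = 0.74309
T(3,3) = 0.74309 + (0.74309 − 0.74653)/63 = 0.74304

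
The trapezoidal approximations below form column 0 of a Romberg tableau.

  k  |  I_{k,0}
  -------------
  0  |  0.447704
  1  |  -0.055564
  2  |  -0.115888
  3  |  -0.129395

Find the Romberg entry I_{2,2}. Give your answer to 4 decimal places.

-0.1302

I_{1,1} = (4·(-0.055564) − 0.447704) / 3 = -0.223320
I_{2,1} = (4·(-0.115888) − (-0.055564)) / 3 = -0.135996
I_{2,2} = (16·(-0.135996) − (-0.223320)) / 15 = -0.130174
(Column j=1 coincides with Simpson's rule on the same nodes.)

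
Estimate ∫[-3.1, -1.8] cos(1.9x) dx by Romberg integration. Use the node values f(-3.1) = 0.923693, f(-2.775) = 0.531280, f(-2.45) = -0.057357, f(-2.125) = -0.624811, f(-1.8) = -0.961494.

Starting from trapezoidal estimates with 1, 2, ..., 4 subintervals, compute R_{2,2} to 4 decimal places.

-0.0570

R_{0,0} (trapezoid, 1 panel, h=1.3000): -0.024571
R_{1,0} (trapezoid, 2 panels, h=0.6500): -0.049567
R_{2,0} (trapezoid, 4 panels, h=0.3250): -0.055181
R_{1,1} = -0.049567 + (-0.049567 − (-0.024571))/3 = -0.057899
R_{2,1} = -0.055181 + (-0.055181 − (-0.049567))/3 = -0.057052
R_{2,2} = -0.057052 + (-0.057052 − (-0.057899))/15 = -0.056996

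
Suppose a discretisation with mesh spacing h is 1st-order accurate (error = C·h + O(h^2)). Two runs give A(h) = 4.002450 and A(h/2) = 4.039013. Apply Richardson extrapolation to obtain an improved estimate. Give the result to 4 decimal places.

Extrapolated value = (2·A(h/2) − A(h)) / (2 − 1)
= (2·4.039013 − 4.002450) / 1
= 4.075576 / 1 = 4.075576

4.0756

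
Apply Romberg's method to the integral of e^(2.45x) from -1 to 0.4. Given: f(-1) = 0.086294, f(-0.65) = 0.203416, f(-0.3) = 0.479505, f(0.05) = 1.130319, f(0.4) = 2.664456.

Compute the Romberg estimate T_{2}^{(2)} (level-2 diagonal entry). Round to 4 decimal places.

1.0529

T_{0}^{(0)} (trapezoid, 1 panel, h=1.4000): 1.925525
T_{1}^{(0)} (trapezoid, 2 panels, h=0.7000): 1.298416
T_{2}^{(0)} (trapezoid, 4 panels, h=0.3500): 1.116015
T_{1}^{(1)} = 1.298416 + (1.298416 − 1.925525)/3 = 1.089380
T_{2}^{(1)} = 1.116015 + (1.116015 − 1.298416)/3 = 1.055215
T_{2}^{(2)} = 1.055215 + (1.055215 − 1.089380)/15 = 1.052937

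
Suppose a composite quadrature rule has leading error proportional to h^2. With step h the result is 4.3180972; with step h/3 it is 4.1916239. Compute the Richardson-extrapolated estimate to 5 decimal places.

4.17581

The leading error scales as h^2; refining by a factor of 3 reduces it by 3^2 = 9.
Extrapolated value = (9·A(h/3) − A(h)) / (9 − 1)
= (9·4.1916239 − 4.3180972) / 8
= 33.4065179 / 8 = 4.1758147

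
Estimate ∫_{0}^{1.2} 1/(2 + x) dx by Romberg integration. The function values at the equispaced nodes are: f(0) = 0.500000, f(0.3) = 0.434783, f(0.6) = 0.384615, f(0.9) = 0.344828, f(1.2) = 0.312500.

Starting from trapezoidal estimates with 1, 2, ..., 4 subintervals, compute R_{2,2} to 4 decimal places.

R_{0,0} (trapezoid, 1 panel, h=1.2000): 0.487500
R_{1,0} (trapezoid, 2 panels, h=0.6000): 0.474519
R_{2,0} (trapezoid, 4 panels, h=0.3000): 0.471143
R_{1,1} = 0.474519 + (0.474519 − 0.487500)/3 = 0.470192
R_{2,1} = 0.471143 + (0.471143 − 0.474519)/3 = 0.470018
R_{2,2} = 0.470018 + (0.470018 − 0.470192)/15 = 0.470006

0.4700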